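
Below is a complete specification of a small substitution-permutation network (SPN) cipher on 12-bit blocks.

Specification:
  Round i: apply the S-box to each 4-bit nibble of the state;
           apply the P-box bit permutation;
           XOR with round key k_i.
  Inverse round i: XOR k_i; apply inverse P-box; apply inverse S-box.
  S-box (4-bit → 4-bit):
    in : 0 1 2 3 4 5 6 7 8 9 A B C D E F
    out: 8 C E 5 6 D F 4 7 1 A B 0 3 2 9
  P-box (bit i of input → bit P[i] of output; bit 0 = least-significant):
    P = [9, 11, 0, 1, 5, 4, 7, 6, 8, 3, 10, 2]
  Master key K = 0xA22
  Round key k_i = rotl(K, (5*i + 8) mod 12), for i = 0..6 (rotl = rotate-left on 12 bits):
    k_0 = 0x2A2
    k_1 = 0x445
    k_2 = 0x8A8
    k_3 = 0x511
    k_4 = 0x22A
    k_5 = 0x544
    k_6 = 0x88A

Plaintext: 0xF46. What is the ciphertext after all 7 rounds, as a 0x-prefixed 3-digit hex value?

0x901

s_0 = plaintext = 0xF46
s_1 = Round(s_0, k_0) = 0x935
s_2 = Round(s_1, k_1) = 0x7E6
s_3 = Round(s_2, k_2) = 0x6BB
s_4 = Round(s_3, k_3) = 0xA6F
s_5 = Round(s_4, k_4) = 0x0D4
s_6 = Round(s_5, k_5) = 0xD71
s_7 = Round(s_6, k_6) = 0x901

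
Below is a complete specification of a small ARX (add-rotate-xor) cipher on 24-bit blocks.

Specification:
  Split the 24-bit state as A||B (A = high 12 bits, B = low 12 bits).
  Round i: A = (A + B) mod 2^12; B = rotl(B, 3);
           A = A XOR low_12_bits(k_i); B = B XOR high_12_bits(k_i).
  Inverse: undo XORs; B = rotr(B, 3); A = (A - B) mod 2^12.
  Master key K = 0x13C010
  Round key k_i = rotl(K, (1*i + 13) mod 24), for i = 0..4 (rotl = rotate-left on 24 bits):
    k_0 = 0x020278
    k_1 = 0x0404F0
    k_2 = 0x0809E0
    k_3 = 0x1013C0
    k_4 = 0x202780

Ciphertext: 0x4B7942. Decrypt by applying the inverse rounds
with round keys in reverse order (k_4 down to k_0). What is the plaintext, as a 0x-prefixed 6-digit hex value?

0x5FB46C

s_0 = ciphertext = 0x4B7942
s_1 = InvRound(s_0, k_4) = 0x1CF168
s_2 = InvRound(s_1, k_3) = 0x00220D
s_3 = InvRound(s_2, k_2) = 0xF91A51
s_4 = InvRound(s_3, k_1) = 0x81F342
s_5 = InvRound(s_4, k_0) = 0x5FB46C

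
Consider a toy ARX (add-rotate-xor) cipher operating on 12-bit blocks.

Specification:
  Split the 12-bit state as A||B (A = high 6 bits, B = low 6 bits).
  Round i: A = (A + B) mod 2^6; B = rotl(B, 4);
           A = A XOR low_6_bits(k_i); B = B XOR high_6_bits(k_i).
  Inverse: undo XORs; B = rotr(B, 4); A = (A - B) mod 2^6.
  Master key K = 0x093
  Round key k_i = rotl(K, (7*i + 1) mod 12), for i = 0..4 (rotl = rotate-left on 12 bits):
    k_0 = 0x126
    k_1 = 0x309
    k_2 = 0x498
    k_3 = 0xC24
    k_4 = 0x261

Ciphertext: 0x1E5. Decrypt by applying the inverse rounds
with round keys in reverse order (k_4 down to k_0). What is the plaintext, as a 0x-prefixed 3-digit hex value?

s_0 = ciphertext = 0x1E5
s_1 = InvRound(s_0, k_4) = 0xD32
s_2 = InvRound(s_1, k_3) = 0x208
s_3 = InvRound(s_2, k_2) = 0x9E9
s_4 = InvRound(s_3, k_1) = 0x616
s_5 = InvRound(s_4, k_0) = 0xD49

0xD49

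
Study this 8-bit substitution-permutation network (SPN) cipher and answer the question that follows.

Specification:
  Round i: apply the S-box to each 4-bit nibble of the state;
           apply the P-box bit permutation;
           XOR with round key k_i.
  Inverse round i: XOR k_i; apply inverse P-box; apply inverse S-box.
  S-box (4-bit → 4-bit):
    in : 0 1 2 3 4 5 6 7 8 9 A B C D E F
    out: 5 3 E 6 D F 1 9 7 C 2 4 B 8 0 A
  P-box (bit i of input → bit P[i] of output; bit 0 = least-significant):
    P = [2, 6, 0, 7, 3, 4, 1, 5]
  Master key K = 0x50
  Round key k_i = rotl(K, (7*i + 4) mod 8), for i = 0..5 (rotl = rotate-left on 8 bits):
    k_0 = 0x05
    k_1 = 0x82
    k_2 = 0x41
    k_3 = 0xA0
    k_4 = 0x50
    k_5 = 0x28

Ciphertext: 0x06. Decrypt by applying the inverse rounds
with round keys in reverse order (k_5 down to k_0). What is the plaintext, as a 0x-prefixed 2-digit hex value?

0x17

s_0 = ciphertext = 0x06
s_1 = InvRound(s_0, k_5) = 0x46
s_2 = InvRound(s_1, k_4) = 0x36
s_3 = InvRound(s_2, k_3) = 0x37
s_4 = InvRound(s_3, k_2) = 0x21
s_5 = InvRound(s_4, k_1) = 0x99
s_6 = InvRound(s_5, k_0) = 0x17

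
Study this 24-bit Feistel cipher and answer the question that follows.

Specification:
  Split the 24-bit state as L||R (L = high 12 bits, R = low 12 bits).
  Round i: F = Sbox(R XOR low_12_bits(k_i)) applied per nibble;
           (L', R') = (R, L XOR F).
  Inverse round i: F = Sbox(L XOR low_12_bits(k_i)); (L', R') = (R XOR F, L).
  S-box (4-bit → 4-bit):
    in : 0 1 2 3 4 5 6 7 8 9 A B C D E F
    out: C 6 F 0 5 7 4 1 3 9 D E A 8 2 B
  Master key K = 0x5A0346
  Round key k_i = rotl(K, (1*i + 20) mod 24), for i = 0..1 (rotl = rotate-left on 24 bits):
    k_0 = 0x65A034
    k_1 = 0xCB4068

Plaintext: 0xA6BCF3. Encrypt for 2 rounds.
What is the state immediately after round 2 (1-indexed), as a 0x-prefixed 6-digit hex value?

0x0CA02C

s_0 = plaintext = 0xA6BCF3
s_1 = Round(s_0, k_0) = 0xCF30CA
s_2 = Round(s_1, k_1) = 0x0CA02C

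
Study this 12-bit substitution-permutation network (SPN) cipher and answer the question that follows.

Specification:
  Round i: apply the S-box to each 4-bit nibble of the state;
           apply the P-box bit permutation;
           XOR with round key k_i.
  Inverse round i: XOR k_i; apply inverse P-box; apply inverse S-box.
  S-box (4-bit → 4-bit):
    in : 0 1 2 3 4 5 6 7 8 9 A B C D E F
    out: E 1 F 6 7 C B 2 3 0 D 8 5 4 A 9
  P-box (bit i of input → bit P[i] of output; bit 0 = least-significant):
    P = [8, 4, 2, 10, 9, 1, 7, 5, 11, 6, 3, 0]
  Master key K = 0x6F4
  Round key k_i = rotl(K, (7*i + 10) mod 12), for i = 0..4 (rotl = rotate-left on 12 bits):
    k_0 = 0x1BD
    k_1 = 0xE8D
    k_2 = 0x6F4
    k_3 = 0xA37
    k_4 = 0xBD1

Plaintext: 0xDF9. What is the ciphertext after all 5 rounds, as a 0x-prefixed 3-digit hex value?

s_0 = plaintext = 0xDF9
s_1 = Round(s_0, k_0) = 0x395
s_2 = Round(s_1, k_1) = 0xAC1
s_3 = Round(s_2, k_2) = 0xD7D
s_4 = Round(s_3, k_3) = 0xA39
s_5 = Round(s_4, k_4) = 0x35A

0x35A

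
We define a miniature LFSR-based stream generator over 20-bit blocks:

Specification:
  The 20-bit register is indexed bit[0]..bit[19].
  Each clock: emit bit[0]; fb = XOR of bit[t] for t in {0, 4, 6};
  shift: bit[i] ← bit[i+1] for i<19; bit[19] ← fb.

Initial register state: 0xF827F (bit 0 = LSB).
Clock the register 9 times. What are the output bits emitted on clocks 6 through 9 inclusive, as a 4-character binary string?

reg_0 = 0xF827F
clock 1: out=1, reg = 0xFC13F
clock 2: out=1, reg = 0x7E09F
clock 3: out=1, reg = 0x3F04F
clock 4: out=1, reg = 0x1F827
clock 5: out=1, reg = 0x8FC13
clock 6: out=1, reg = 0x47E09
clock 7: out=1, reg = 0xA3F04
clock 8: out=0, reg = 0x51F82
clock 9: out=0, reg = 0x28FC1

1100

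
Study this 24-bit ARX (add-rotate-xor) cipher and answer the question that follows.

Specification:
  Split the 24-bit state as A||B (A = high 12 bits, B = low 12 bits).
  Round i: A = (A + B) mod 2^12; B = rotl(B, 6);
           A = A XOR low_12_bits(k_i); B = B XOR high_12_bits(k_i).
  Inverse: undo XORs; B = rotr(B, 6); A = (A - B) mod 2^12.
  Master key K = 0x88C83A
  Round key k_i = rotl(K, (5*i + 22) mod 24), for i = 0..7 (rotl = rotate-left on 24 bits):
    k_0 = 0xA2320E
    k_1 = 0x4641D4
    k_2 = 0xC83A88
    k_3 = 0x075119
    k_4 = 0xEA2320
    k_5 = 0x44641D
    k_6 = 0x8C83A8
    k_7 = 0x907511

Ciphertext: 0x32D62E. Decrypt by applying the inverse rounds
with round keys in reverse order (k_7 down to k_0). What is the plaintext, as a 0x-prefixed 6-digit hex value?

0xCFFDFD

s_0 = ciphertext = 0x32D62E
s_1 = InvRound(s_0, k_7) = 0xBC0A7C
s_2 = InvRound(s_1, k_6) = 0xB5ED0A
s_3 = InvRound(s_2, k_5) = 0xC1E325
s_4 = InvRound(s_3, k_4) = 0xD481F6
s_5 = InvRound(s_4, k_3) = 0xB8B0C6
s_6 = InvRound(s_5, k_2) = 0xF92171
s_7 = InvRound(s_6, k_1) = 0x8F2554
s_8 = InvRound(s_7, k_0) = 0xCFFDFD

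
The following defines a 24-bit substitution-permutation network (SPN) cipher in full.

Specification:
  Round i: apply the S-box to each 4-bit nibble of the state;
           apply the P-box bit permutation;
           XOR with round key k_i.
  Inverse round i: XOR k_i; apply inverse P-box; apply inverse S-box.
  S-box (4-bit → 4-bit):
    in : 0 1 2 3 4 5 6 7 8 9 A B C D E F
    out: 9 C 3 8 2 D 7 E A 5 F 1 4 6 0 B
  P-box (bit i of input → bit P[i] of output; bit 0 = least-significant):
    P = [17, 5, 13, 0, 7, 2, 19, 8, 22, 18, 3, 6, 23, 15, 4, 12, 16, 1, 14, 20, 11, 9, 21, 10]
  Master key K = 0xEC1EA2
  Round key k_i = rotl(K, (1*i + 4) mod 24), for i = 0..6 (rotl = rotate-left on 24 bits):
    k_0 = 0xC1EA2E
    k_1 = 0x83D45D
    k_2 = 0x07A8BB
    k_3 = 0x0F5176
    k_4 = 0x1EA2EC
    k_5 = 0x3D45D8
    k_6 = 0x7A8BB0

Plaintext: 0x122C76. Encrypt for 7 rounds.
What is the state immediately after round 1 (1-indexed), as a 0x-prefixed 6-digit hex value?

0x6A4F00

s_0 = plaintext = 0x122C76
s_1 = Round(s_0, k_0) = 0x6A4F00
s_2 = Round(s_1, k_1) = 0xF41F9E
s_3 = Round(s_2, k_2) = 0x4BB669
s_4 = Round(s_3, k_3) = 0xC073FA
s_5 = Round(s_4, k_4) = 0x2D1319
s_6 = Round(s_5, k_5) = 0x373E8A
s_7 = Round(s_6, k_6) = 0x68FE97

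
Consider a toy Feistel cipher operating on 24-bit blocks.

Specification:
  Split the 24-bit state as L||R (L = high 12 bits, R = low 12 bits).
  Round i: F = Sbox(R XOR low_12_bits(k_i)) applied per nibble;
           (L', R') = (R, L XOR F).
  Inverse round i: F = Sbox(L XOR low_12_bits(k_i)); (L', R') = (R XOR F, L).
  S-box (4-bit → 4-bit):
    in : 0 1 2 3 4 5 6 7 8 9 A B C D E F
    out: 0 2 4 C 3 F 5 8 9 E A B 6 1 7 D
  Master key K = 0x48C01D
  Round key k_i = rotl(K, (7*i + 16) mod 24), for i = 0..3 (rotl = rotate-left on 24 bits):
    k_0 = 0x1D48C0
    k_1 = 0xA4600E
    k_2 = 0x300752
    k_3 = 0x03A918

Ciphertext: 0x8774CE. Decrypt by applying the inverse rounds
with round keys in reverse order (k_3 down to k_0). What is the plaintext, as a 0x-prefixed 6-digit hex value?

0x99CCB8

s_0 = ciphertext = 0x8774CE
s_1 = InvRound(s_0, k_3) = 0x693877
s_2 = InvRound(s_1, k_2) = 0xA15693
s_3 = InvRound(s_2, k_1) = 0xCB8A15
s_4 = InvRound(s_3, k_0) = 0x99CCB8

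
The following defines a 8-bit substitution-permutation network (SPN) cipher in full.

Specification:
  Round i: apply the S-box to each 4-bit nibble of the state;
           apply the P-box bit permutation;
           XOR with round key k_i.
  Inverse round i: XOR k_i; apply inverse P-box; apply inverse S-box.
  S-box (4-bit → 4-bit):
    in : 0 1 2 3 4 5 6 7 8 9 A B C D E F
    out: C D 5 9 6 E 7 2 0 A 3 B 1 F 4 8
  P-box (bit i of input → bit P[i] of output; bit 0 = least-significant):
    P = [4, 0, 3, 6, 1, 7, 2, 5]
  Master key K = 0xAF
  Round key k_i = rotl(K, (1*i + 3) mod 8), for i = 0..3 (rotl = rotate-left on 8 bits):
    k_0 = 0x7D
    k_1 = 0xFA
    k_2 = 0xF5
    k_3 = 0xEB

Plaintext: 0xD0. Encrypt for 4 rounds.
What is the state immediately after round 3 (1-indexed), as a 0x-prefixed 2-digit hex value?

0xC0

s_0 = plaintext = 0xD0
s_1 = Round(s_0, k_0) = 0x93
s_2 = Round(s_1, k_1) = 0x0A
s_3 = Round(s_2, k_2) = 0xC0
s_4 = Round(s_3, k_3) = 0xA1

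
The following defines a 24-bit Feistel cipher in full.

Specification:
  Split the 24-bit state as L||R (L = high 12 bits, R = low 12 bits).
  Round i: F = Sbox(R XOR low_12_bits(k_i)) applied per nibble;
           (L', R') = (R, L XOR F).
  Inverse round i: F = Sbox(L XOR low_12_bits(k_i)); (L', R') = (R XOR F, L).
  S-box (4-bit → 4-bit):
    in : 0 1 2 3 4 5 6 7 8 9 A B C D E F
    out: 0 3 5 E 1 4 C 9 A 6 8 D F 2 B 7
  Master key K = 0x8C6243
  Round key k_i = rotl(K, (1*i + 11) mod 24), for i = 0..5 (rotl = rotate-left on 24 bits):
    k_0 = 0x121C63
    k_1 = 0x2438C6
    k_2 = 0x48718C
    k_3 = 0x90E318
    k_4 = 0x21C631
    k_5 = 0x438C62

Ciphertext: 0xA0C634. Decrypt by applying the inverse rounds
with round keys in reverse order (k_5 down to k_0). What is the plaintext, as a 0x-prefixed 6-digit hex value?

0x12B7B8

s_0 = ciphertext = 0xA0C634
s_1 = InvRound(s_0, k_5) = 0xAFFA0C
s_2 = InvRound(s_1, k_4) = 0x5F7AFF
s_3 = InvRound(s_2, k_3) = 0x6485F7
s_4 = InvRound(s_3, k_2) = 0xC06648
s_5 = InvRound(s_4, k_1) = 0x7B8C06
s_6 = InvRound(s_5, k_0) = 0x12B7B8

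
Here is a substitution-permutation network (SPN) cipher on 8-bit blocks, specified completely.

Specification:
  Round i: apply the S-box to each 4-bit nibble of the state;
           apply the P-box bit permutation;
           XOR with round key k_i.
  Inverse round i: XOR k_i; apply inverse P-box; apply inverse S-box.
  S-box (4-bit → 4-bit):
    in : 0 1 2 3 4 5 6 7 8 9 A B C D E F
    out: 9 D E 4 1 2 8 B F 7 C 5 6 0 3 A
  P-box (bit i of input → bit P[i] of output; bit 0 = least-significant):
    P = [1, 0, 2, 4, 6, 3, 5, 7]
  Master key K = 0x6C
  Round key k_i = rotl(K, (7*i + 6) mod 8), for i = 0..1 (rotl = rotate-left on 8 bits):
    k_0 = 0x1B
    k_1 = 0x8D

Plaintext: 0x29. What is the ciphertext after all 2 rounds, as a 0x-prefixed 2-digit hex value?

0xEF

s_0 = plaintext = 0x29
s_1 = Round(s_0, k_0) = 0xB4
s_2 = Round(s_1, k_1) = 0xEF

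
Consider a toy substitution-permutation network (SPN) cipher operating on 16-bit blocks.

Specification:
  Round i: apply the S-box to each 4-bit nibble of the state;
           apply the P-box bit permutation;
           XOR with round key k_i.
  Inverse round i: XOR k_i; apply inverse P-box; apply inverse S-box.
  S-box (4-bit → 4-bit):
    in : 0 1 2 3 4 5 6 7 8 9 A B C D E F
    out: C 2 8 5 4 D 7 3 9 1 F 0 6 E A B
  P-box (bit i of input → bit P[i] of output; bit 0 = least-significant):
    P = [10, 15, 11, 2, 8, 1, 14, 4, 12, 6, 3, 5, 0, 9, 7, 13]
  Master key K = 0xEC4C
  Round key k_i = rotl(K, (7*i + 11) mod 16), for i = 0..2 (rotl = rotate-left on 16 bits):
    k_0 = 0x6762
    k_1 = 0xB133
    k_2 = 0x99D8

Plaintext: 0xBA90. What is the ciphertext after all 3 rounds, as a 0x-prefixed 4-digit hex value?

0x47D1

s_0 = plaintext = 0xBA90
s_1 = Round(s_0, k_0) = 0x7E0E
s_2 = Round(s_1, k_1) = 0x7346
s_3 = Round(s_2, k_2) = 0x47D1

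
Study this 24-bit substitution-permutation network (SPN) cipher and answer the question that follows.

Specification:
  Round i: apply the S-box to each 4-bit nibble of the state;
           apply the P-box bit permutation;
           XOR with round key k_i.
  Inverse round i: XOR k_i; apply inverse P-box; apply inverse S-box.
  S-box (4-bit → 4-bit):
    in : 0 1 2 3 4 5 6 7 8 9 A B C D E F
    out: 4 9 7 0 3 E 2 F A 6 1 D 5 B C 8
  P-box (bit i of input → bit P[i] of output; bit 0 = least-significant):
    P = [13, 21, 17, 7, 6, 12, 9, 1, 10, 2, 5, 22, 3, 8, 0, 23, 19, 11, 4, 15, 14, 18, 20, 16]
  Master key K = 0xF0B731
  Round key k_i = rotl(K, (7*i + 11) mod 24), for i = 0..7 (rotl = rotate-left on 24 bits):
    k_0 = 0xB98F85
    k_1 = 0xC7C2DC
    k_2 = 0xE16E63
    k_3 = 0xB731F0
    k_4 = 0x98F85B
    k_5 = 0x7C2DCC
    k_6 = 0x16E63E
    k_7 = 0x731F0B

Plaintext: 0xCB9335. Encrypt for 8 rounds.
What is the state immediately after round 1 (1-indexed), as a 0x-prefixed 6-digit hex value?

s_0 = plaintext = 0xCB9335
s_1 = Round(s_0, k_0) = 0x834E14
s_2 = Round(s_1, k_1) = 0xA2E3B6
s_3 = Round(s_2, k_2) = 0x492430
s_4 = Round(s_3, k_3) = 0xB17CED
s_5 = Round(s_4, k_4) = 0x211FF0
s_6 = Round(s_5, k_5) = 0xA2EDC6
s_7 = Round(s_6, k_6) = 0xFEA86B
s_8 = Round(s_7, k_7) = 0x30AF97

0x834E14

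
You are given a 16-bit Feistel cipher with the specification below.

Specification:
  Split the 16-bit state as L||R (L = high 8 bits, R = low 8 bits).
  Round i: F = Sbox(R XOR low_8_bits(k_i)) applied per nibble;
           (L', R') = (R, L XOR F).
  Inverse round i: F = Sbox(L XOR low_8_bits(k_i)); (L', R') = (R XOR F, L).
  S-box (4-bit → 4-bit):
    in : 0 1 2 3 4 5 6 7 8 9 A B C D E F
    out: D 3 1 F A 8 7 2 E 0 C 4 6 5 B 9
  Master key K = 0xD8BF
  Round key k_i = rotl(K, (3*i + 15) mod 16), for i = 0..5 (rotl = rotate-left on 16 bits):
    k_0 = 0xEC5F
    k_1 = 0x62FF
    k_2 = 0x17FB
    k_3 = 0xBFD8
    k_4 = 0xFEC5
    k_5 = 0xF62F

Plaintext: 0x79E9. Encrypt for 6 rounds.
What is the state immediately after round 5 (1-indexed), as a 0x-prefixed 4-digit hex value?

0xE20F

s_0 = plaintext = 0x79E9
s_1 = Round(s_0, k_0) = 0xE93E
s_2 = Round(s_1, k_1) = 0x3E8A
s_3 = Round(s_2, k_2) = 0x8A1D
s_4 = Round(s_3, k_3) = 0x1DE2
s_5 = Round(s_4, k_4) = 0xE20F
s_6 = Round(s_5, k_5) = 0x0FFF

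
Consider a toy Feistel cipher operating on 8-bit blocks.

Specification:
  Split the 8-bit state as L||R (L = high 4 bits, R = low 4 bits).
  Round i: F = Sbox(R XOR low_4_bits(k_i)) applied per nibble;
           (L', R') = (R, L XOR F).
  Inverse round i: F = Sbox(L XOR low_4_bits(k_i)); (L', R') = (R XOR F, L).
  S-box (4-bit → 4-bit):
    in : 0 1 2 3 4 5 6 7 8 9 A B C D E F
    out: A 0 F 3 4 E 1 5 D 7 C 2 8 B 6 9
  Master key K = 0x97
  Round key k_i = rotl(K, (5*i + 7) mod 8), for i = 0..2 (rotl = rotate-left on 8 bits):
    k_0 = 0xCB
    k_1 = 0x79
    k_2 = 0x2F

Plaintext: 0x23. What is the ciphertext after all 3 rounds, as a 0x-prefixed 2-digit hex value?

0x24

s_0 = plaintext = 0x23
s_1 = Round(s_0, k_0) = 0x3F
s_2 = Round(s_1, k_1) = 0xF2
s_3 = Round(s_2, k_2) = 0x24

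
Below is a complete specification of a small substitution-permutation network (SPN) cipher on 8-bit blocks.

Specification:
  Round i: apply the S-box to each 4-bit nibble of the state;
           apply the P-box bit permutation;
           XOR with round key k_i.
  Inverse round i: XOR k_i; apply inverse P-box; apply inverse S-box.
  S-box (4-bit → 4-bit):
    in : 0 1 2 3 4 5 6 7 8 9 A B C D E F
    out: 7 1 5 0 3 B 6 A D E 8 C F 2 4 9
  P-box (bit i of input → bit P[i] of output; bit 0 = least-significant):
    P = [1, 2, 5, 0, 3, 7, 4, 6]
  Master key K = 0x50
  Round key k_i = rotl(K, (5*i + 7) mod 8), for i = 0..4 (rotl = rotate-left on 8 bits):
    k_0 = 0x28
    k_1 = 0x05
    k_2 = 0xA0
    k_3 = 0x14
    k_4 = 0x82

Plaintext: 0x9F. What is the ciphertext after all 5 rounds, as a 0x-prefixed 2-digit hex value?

0xAF

s_0 = plaintext = 0x9F
s_1 = Round(s_0, k_0) = 0xFB
s_2 = Round(s_1, k_1) = 0x6C
s_3 = Round(s_2, k_2) = 0x17
s_4 = Round(s_3, k_3) = 0x19
s_5 = Round(s_4, k_4) = 0xAF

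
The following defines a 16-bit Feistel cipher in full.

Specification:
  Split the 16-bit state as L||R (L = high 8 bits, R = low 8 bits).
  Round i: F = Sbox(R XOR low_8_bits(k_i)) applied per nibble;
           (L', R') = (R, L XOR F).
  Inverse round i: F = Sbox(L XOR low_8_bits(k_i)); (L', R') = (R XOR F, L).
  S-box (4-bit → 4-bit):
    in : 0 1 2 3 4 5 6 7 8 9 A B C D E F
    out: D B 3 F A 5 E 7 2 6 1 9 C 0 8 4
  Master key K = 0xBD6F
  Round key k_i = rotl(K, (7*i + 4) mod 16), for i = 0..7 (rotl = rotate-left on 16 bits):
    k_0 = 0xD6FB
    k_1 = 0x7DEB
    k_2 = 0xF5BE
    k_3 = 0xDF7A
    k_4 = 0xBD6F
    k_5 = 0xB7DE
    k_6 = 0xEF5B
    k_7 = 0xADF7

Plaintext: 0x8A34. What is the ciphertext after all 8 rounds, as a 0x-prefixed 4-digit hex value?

s_0 = plaintext = 0x8A34
s_1 = Round(s_0, k_0) = 0x344E
s_2 = Round(s_1, k_1) = 0x4E21
s_3 = Round(s_2, k_2) = 0x212A
s_4 = Round(s_3, k_3) = 0x2A7C
s_5 = Round(s_4, k_4) = 0x7C95
s_6 = Round(s_5, k_5) = 0x95D5
s_7 = Round(s_6, k_6) = 0xD5BD
s_8 = Round(s_7, k_7) = 0xBD74

0xBD74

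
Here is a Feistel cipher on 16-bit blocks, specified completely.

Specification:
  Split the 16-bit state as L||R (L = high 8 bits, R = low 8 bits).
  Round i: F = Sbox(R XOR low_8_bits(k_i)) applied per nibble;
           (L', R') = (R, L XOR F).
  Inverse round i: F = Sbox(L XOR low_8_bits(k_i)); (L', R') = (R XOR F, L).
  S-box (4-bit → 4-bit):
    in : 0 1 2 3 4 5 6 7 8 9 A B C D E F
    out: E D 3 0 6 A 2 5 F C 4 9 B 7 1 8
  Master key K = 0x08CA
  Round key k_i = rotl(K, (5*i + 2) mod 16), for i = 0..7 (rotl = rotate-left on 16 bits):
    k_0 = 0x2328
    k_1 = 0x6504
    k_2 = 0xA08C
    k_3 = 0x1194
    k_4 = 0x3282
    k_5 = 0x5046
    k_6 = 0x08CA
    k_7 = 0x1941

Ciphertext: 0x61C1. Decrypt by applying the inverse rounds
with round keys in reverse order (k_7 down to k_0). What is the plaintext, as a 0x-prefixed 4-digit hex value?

s_0 = ciphertext = 0x61C1
s_1 = InvRound(s_0, k_7) = 0xFF61
s_2 = InvRound(s_1, k_6) = 0x6BFF
s_3 = InvRound(s_2, k_5) = 0xC86B
s_4 = InvRound(s_3, k_4) = 0x0FC8
s_5 = InvRound(s_4, k_3) = 0x010F
s_6 = InvRound(s_5, k_2) = 0xF801
s_7 = InvRound(s_6, k_1) = 0x8AF8
s_8 = InvRound(s_7, k_0) = 0xBB8A

0xBB8A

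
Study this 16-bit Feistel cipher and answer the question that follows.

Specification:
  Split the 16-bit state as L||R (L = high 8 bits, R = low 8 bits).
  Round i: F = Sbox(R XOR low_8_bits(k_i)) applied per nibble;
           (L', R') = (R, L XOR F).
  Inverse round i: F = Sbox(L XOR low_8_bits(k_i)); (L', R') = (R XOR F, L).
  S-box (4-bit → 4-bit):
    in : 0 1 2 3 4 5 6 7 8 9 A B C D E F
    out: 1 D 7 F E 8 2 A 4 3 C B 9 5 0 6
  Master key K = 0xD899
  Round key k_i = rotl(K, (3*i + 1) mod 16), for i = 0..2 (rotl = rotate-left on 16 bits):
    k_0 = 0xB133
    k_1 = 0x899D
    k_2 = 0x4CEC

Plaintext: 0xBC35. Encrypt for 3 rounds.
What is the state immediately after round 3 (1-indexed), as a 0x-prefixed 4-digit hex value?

0xCADC

s_0 = plaintext = 0xBC35
s_1 = Round(s_0, k_0) = 0x35AE
s_2 = Round(s_1, k_1) = 0xAECA
s_3 = Round(s_2, k_2) = 0xCADC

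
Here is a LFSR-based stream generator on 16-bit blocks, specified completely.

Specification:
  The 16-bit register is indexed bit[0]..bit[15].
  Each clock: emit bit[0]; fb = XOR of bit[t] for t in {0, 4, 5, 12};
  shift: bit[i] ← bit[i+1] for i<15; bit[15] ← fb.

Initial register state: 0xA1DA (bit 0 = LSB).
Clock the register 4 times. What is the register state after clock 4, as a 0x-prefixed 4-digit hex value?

reg_0 = 0xA1DA
clock 1: out=0, reg = 0xD0ED
clock 2: out=1, reg = 0xE876
clock 3: out=0, reg = 0x743B
clock 4: out=1, reg = 0x3A1D

0x3A1D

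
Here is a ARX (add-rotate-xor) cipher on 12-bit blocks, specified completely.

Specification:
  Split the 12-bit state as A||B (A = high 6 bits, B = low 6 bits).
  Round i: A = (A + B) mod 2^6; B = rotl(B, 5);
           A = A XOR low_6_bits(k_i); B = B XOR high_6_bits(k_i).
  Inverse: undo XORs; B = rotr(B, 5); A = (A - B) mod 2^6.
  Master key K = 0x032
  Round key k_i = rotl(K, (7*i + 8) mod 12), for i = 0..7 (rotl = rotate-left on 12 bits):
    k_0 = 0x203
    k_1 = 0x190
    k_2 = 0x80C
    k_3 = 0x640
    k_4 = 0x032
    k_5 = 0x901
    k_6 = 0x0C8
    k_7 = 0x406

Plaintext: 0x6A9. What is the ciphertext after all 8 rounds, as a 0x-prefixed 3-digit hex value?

0x984

s_0 = plaintext = 0x6A9
s_1 = Round(s_0, k_0) = 0x03C
s_2 = Round(s_1, k_1) = 0xB18
s_3 = Round(s_2, k_2) = 0x22C
s_4 = Round(s_3, k_3) = 0xD0F
s_5 = Round(s_4, k_4) = 0xC67
s_6 = Round(s_5, k_5) = 0x657
s_7 = Round(s_6, k_6) = 0xE28
s_8 = Round(s_7, k_7) = 0x984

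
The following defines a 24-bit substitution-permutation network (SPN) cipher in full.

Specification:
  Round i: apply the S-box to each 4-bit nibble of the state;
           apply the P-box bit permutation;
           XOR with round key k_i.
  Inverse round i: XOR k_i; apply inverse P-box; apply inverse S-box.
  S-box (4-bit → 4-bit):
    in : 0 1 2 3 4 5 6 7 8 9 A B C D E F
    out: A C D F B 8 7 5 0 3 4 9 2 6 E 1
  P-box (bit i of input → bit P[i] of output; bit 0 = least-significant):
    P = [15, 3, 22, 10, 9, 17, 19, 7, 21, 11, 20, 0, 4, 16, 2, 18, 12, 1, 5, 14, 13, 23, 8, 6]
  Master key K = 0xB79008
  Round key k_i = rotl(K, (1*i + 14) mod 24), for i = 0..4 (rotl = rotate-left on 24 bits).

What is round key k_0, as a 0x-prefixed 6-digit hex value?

K = 0xB79008
k_0 = rotl(K, (1*0+14) mod 24) = rotl(K, 14) = 0x022DE4

0x022DE4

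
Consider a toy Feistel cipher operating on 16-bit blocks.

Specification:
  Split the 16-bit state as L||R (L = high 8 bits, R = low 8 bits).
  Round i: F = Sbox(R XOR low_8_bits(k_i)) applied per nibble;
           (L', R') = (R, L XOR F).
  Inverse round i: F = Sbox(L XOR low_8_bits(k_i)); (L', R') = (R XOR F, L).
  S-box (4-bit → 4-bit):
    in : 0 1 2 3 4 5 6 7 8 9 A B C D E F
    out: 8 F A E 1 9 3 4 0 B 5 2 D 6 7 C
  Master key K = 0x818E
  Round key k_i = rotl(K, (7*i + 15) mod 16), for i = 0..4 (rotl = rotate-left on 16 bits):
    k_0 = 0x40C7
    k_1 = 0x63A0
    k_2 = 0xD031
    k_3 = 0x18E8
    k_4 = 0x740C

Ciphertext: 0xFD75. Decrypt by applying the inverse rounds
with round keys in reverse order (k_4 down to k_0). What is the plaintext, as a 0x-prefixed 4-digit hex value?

s_0 = ciphertext = 0xFD75
s_1 = InvRound(s_0, k_4) = 0xBAFD
s_2 = InvRound(s_1, k_3) = 0x67BA
s_3 = InvRound(s_2, k_2) = 0x2967
s_4 = InvRound(s_3, k_1) = 0x6C29
s_5 = InvRound(s_4, k_0) = 0x7B6C

0x7B6C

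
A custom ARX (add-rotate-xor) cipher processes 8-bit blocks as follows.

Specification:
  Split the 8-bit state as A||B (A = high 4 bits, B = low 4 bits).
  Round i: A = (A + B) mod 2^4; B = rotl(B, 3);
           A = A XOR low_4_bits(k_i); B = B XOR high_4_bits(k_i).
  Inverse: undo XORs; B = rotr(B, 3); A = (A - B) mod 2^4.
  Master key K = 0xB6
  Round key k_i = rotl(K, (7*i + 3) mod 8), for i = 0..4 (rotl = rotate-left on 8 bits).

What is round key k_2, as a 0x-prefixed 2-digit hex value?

0x6D

K = 0xB6
k_0 = rotl(K, (7*0+3) mod 8) = rotl(K, 3) = 0xB5
k_1 = rotl(K, (7*1+3) mod 8) = rotl(K, 2) = 0xDA
k_2 = rotl(K, (7*2+3) mod 8) = rotl(K, 1) = 0x6D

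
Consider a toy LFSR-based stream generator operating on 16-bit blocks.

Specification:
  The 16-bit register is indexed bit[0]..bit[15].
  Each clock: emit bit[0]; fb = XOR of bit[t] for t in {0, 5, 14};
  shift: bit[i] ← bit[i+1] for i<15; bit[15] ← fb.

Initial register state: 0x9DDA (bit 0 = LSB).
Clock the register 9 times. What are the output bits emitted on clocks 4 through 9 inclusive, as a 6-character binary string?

reg_0 = 0x9DDA
clock 1: out=0, reg = 0x4EED
clock 2: out=1, reg = 0xA776
clock 3: out=0, reg = 0xD3BB
clock 4: out=1, reg = 0xE9DD
clock 5: out=1, reg = 0x74EE
clock 6: out=0, reg = 0x3A77
clock 7: out=1, reg = 0x1D3B
clock 8: out=1, reg = 0x0E9D
clock 9: out=1, reg = 0x874E

110111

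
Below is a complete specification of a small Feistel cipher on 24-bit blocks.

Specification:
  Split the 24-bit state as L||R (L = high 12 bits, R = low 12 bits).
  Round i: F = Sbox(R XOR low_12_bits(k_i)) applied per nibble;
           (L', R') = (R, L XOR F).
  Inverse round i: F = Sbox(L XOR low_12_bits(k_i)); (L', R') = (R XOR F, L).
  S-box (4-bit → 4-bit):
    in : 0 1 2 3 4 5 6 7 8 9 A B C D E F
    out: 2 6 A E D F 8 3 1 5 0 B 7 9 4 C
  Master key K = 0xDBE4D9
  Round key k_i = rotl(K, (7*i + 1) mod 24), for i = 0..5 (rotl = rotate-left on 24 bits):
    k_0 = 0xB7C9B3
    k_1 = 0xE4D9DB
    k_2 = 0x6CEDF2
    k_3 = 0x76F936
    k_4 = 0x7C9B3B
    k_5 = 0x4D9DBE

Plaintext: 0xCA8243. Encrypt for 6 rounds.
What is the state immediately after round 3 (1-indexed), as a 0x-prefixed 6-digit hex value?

0x6F5C49

s_0 = plaintext = 0xCA8243
s_1 = Round(s_0, k_0) = 0x24376A
s_2 = Round(s_1, k_1) = 0x76A6F5
s_3 = Round(s_2, k_2) = 0x6F5C49
s_4 = Round(s_3, k_3) = 0xC499C9
s_5 = Round(s_4, k_4) = 0x9C9683
s_6 = Round(s_5, k_5) = 0x683220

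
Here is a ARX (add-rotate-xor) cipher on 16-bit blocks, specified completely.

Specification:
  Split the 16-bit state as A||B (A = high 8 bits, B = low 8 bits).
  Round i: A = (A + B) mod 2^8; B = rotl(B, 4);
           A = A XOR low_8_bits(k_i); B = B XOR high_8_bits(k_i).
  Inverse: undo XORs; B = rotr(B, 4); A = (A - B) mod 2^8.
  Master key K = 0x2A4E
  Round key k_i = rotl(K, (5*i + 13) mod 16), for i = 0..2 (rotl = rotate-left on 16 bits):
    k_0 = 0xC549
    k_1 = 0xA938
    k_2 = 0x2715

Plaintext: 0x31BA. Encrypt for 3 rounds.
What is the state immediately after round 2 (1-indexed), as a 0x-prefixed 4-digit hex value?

0x284F

s_0 = plaintext = 0x31BA
s_1 = Round(s_0, k_0) = 0xA26E
s_2 = Round(s_1, k_1) = 0x284F
s_3 = Round(s_2, k_2) = 0x62D3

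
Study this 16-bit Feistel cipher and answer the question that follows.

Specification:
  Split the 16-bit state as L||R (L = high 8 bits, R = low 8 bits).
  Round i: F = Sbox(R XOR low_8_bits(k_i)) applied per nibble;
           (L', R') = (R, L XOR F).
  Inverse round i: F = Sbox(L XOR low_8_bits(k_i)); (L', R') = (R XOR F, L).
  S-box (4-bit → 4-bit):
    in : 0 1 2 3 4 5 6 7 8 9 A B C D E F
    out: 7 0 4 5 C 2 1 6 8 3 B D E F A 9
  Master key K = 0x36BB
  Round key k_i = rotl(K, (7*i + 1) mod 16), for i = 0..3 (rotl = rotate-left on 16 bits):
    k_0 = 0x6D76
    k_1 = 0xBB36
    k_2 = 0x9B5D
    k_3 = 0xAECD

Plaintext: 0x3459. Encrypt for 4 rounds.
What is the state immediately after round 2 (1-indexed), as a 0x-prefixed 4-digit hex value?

s_0 = plaintext = 0x3459
s_1 = Round(s_0, k_0) = 0x597D
s_2 = Round(s_1, k_1) = 0x7D94
s_3 = Round(s_2, k_2) = 0x949E
s_4 = Round(s_3, k_3) = 0x9EB1

0x7D94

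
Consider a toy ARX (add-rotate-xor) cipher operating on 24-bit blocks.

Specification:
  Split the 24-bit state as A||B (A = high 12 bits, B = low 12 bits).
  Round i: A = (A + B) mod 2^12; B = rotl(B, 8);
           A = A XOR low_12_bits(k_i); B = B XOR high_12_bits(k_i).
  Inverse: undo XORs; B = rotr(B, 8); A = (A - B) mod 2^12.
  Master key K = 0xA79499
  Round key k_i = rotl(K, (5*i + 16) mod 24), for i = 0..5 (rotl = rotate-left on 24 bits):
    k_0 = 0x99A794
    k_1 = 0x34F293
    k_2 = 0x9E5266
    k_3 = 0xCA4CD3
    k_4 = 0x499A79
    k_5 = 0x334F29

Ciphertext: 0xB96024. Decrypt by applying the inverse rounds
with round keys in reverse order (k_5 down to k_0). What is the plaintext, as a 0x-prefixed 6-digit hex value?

0xFD7F6D

s_0 = ciphertext = 0xB96024
s_1 = InvRound(s_0, k_5) = 0x3BC103
s_2 = InvRound(s_1, k_4) = 0x0209A5
s_3 = InvRound(s_2, k_3) = 0xCDE015
s_4 = InvRound(s_3, k_2) = 0xFAFF09
s_5 = InvRound(s_4, k_1) = 0x8D046C
s_6 = InvRound(s_5, k_0) = 0xFD7F6D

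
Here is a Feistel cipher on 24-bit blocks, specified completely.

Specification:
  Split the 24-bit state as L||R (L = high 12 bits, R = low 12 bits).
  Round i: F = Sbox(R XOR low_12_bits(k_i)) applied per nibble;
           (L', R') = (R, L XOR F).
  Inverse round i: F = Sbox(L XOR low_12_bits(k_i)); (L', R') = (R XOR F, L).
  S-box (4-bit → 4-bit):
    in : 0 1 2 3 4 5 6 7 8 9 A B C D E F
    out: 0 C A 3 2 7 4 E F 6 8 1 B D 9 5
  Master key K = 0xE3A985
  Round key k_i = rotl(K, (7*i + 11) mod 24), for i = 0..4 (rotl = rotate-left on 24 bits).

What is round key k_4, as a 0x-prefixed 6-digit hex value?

K = 0xE3A985
k_0 = rotl(K, (7*0+11) mod 24) = rotl(K, 11) = 0x4C2F1D
k_1 = rotl(K, (7*1+11) mod 24) = rotl(K, 18) = 0x178EA6
k_2 = rotl(K, (7*2+11) mod 24) = rotl(K, 1) = 0xC7530B
k_3 = rotl(K, (7*3+11) mod 24) = rotl(K, 8) = 0xA985E3
k_4 = rotl(K, (7*4+11) mod 24) = rotl(K, 15) = 0xC2F1D4

0xC2F1D4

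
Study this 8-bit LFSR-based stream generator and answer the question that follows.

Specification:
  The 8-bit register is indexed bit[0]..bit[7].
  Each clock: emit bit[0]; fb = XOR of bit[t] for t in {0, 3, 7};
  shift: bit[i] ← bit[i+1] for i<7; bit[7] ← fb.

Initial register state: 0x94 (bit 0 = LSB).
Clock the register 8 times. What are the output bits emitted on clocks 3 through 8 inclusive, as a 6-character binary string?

101001

reg_0 = 0x94
clock 1: out=0, reg = 0xCA
clock 2: out=0, reg = 0x65
clock 3: out=1, reg = 0xB2
clock 4: out=0, reg = 0xD9
clock 5: out=1, reg = 0xEC
clock 6: out=0, reg = 0x76
clock 7: out=0, reg = 0x3B
clock 8: out=1, reg = 0x1D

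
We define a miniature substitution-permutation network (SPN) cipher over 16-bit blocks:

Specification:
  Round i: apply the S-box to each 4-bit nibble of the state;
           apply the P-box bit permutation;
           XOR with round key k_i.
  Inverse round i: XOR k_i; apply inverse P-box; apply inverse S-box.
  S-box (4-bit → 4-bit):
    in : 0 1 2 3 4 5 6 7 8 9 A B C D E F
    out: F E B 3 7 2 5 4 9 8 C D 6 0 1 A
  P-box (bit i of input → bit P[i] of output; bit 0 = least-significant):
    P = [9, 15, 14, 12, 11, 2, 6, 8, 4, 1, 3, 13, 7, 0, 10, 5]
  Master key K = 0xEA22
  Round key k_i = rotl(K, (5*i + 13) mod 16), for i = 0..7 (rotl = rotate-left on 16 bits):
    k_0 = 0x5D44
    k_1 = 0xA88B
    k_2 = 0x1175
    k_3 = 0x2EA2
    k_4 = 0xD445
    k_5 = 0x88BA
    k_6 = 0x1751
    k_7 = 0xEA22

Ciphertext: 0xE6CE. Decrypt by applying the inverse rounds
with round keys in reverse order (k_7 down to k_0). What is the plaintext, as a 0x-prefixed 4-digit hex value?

0x638B

s_0 = ciphertext = 0xE6CE
s_1 = InvRound(s_0, k_7) = 0xB74D
s_2 = InvRound(s_1, k_6) = 0xDB55
s_3 = InvRound(s_2, k_5) = 0x2C1B
s_4 = InvRound(s_3, k_4) = 0xD041
s_5 = InvRound(s_4, k_3) = 0x0F60
s_6 = InvRound(s_5, k_2) = 0xCE38
s_7 = InvRound(s_6, k_1) = 0x02D6
s_8 = InvRound(s_7, k_0) = 0x638B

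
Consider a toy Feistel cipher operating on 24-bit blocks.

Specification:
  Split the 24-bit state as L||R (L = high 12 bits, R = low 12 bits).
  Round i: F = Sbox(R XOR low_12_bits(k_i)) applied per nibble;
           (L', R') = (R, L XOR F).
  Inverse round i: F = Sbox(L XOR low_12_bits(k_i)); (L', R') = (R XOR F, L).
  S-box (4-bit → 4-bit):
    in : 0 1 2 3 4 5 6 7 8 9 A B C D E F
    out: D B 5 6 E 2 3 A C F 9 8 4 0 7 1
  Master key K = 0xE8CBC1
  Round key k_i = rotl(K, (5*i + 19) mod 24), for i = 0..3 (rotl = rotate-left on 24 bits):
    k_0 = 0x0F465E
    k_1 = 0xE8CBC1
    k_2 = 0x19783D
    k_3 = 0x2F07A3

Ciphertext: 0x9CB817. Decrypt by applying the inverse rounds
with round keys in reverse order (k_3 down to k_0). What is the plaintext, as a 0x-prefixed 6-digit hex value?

s_0 = ciphertext = 0x9CB817
s_1 = InvRound(s_0, k_3) = 0xF2B9CB
s_2 = InvRound(s_1, k_2) = 0x378F2B
s_3 = InvRound(s_2, k_1) = 0x3A4378
s_4 = InvRound(s_3, k_0) = 0x1613A4

0x1613A4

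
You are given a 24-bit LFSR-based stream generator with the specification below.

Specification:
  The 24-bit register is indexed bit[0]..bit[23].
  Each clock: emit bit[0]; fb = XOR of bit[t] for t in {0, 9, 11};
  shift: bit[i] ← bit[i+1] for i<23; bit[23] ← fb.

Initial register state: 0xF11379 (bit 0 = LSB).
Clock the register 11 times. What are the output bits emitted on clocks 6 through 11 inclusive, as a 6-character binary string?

110110

reg_0 = 0xF11379
clock 1: out=1, reg = 0x7889BC
clock 2: out=0, reg = 0xBC44DE
clock 3: out=0, reg = 0x5E226F
clock 4: out=1, reg = 0x2F1137
clock 5: out=1, reg = 0x97889B
clock 6: out=1, reg = 0x4BC44D
clock 7: out=1, reg = 0xA5E226
clock 8: out=0, reg = 0xD2F113
clock 9: out=1, reg = 0xE97889
clock 10: out=1, reg = 0x74BC44
clock 11: out=0, reg = 0xBA5E22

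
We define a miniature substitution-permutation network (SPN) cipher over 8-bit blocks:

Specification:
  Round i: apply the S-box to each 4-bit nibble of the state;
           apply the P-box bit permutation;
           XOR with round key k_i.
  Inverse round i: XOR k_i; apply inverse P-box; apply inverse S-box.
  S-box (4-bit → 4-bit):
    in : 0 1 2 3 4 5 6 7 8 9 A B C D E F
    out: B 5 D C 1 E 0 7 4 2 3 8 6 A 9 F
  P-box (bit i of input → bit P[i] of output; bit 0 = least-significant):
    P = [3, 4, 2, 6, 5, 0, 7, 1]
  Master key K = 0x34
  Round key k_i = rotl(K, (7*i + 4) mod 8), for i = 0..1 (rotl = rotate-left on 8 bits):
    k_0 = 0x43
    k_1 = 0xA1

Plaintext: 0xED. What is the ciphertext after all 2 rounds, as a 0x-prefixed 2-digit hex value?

s_0 = plaintext = 0xED
s_1 = Round(s_0, k_0) = 0x31
s_2 = Round(s_1, k_1) = 0x2F

0x2F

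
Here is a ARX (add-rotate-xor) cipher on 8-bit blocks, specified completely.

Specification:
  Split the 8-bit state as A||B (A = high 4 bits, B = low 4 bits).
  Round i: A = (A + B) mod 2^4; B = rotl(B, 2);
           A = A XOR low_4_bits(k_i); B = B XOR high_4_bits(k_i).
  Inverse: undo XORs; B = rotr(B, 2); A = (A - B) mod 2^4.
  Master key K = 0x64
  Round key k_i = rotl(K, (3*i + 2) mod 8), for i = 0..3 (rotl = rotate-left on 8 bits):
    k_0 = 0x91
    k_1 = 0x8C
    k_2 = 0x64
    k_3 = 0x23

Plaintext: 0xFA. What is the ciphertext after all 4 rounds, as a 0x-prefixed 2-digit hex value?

s_0 = plaintext = 0xFA
s_1 = Round(s_0, k_0) = 0x83
s_2 = Round(s_1, k_1) = 0x74
s_3 = Round(s_2, k_2) = 0xF7
s_4 = Round(s_3, k_3) = 0x5F

0x5F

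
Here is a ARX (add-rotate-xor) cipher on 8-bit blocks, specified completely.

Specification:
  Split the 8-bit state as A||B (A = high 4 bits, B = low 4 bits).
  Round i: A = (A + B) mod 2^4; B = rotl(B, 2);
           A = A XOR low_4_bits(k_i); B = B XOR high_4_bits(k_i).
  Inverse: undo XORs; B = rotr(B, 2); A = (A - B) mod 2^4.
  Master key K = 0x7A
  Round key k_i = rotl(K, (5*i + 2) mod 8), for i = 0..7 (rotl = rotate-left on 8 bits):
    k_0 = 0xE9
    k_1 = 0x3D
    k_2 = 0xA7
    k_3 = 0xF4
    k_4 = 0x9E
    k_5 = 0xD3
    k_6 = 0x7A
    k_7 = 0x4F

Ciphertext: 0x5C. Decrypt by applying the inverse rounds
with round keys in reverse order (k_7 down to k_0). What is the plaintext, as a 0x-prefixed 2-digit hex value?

s_0 = ciphertext = 0x5C
s_1 = InvRound(s_0, k_7) = 0x82
s_2 = InvRound(s_1, k_6) = 0xD5
s_3 = InvRound(s_2, k_5) = 0xC2
s_4 = InvRound(s_3, k_4) = 0x4E
s_5 = InvRound(s_4, k_3) = 0xC4
s_6 = InvRound(s_5, k_2) = 0x0B
s_7 = InvRound(s_6, k_1) = 0xB2
s_8 = InvRound(s_7, k_0) = 0xF3

0xF3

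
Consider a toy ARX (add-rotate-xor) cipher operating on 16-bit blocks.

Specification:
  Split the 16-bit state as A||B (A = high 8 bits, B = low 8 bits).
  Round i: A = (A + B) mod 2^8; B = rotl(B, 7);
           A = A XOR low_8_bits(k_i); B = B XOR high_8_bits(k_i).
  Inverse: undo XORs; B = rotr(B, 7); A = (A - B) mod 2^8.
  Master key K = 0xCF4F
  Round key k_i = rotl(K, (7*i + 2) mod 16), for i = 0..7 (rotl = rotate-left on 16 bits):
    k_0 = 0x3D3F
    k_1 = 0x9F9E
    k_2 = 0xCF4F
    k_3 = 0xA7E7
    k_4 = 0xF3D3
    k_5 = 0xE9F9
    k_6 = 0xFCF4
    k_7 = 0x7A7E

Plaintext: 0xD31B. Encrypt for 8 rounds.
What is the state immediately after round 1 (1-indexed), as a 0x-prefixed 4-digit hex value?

0xD1B0

s_0 = plaintext = 0xD31B
s_1 = Round(s_0, k_0) = 0xD1B0
s_2 = Round(s_1, k_1) = 0x1FC7
s_3 = Round(s_2, k_2) = 0xA92C
s_4 = Round(s_3, k_3) = 0x32B1
s_5 = Round(s_4, k_4) = 0x302B
s_6 = Round(s_5, k_5) = 0xA27C
s_7 = Round(s_6, k_6) = 0xEAC2
s_8 = Round(s_7, k_7) = 0xD21B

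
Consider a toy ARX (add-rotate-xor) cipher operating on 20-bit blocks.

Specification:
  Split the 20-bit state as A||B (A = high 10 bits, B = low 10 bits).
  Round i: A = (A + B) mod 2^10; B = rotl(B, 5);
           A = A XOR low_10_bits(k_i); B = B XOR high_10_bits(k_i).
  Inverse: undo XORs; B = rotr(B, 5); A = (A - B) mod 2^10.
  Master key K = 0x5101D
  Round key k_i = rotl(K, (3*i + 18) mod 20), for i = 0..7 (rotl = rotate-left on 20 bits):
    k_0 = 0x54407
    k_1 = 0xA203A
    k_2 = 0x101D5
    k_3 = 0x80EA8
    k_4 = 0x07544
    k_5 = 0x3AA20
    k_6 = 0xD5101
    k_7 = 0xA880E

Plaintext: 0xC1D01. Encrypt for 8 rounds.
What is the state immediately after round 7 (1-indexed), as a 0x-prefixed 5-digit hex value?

s_0 = plaintext = 0xC1D01
s_1 = Round(s_0, k_0) = 0x03D79
s_2 = Round(s_1, k_1) = 0x6C9A3
s_3 = Round(s_2, k_2) = 0xA002D
s_4 = Round(s_3, k_3) = 0x017A2
s_5 = Round(s_4, k_4) = 0xB8C40
s_6 = Round(s_5, k_5) = 0x40CE8
s_7 = Round(s_6, k_6) = 0x3AA53
s_8 = Round(s_7, k_7) = 0xCCCD0

0x3AA53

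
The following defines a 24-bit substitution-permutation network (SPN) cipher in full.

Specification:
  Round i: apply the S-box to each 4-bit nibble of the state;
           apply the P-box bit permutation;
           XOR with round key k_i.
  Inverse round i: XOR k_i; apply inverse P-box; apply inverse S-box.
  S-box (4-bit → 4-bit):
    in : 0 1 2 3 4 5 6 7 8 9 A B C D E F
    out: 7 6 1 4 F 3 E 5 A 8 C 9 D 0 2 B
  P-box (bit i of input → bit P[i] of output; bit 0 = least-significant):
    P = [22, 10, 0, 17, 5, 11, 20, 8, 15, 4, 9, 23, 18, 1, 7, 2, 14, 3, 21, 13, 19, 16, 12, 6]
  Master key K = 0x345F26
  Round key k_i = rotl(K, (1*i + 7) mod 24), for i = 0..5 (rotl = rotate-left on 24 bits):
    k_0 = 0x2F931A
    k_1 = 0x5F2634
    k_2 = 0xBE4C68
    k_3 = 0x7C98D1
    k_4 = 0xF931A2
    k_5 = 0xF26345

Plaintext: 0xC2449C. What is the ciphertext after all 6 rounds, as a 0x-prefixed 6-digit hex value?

s_0 = plaintext = 0xC2449C
s_1 = Round(s_0, k_0) = 0xE140CD
s_2 = Round(s_1, k_1) = 0x6AA58A
s_3 = Round(s_2, k_2) = 0x9DF5BD
s_4 = Round(s_3, k_3) = 0x7819A7
s_5 = Round(s_4, k_4) = 0x210029
s_6 = Round(s_5, k_5) = 0xDCE1FF

0xDCE1FF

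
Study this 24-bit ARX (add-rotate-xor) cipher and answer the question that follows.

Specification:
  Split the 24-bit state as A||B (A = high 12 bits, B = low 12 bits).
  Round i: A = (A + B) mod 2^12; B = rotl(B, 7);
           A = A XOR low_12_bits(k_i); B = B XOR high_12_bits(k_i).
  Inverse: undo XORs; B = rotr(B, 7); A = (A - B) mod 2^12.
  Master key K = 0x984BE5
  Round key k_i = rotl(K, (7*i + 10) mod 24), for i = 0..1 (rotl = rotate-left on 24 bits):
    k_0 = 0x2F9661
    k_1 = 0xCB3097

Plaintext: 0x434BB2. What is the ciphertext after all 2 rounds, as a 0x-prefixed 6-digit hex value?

s_0 = plaintext = 0x434BB2
s_1 = Round(s_0, k_0) = 0x987BA4
s_2 = Round(s_1, k_1) = 0x5BCEEE

0x5BCEEE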